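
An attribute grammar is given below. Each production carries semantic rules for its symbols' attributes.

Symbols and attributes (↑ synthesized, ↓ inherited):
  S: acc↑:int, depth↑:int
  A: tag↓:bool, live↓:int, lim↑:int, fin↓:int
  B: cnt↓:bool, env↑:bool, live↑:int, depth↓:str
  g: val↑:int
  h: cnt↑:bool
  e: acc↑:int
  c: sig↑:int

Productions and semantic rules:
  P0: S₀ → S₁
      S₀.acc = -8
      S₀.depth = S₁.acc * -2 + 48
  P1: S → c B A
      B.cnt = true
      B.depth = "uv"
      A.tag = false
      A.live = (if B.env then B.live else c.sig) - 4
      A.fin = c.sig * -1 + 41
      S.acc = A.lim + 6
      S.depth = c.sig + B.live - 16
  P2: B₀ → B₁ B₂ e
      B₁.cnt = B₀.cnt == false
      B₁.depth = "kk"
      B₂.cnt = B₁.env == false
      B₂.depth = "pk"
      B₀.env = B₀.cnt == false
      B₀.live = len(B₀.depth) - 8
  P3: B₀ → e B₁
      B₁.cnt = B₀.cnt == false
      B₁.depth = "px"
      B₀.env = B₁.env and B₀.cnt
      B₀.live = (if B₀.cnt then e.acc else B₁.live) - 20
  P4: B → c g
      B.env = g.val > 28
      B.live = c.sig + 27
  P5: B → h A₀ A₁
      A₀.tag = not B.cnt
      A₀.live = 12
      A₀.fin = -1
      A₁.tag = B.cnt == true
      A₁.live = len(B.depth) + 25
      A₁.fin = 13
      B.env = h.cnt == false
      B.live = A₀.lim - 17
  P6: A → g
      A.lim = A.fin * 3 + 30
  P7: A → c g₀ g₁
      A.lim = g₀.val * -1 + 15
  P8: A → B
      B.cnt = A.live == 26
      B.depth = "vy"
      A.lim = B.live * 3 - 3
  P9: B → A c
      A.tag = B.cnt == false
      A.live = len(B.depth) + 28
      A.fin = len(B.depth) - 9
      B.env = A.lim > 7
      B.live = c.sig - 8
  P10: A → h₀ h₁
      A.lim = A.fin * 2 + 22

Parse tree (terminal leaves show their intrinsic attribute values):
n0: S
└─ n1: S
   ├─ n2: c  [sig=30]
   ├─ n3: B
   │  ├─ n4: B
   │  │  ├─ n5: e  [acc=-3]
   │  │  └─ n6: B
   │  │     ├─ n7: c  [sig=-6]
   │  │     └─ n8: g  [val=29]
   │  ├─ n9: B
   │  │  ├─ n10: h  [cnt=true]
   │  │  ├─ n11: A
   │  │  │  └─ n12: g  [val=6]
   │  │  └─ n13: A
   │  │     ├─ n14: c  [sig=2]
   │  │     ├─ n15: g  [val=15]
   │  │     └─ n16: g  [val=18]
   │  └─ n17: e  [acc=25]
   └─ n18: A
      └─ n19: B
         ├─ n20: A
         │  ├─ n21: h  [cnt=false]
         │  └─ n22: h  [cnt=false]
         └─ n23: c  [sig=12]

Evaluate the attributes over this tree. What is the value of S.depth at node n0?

18

1. n2.sig = 30  [terminal]
2. n3.cnt = true  [true]
3. n3.depth = "uv"  ["uv"]
4. n4.cnt = false  [B₀.cnt == false]
5. n4.depth = "kk"  ["kk"]
6. n5.acc = -3  [terminal]
7. n6.cnt = true  [B₀.cnt == false]
8. n6.depth = "px"  ["px"]
9. n7.sig = -6  [terminal]
10. n8.val = 29  [terminal]
11. n6.env = true  [g.val > 28]
12. n6.live = 21  [c.sig + 27]
13. n4.env = false  [B₁.env and B₀.cnt]
14. n4.live = 1  [(if B₀.cnt then e.acc else B₁.live) - 20]
15. n9.cnt = true  [B₁.env == false]
16. n9.depth = "pk"  ["pk"]
17. n10.cnt = true  [terminal]
18. n11.tag = false  [not B.cnt]
19. n11.live = 12  [12]
20. n11.fin = -1  [-1]
21. n12.val = 6  [terminal]
22. n11.lim = 27  [A.fin * 3 + 30]
23. n13.tag = true  [B.cnt == true]
24. n13.live = 27  [len(B.depth) + 25]
25. n13.fin = 13  [13]
26. n14.sig = 2  [terminal]
27. n15.val = 15  [terminal]
28. n16.val = 18  [terminal]
29. n13.lim = 0  [g₀.val * -1 + 15]
30. n9.env = false  [h.cnt == false]
31. n9.live = 10  [A₀.lim - 17]
32. n17.acc = 25  [terminal]
33. n3.env = false  [B₀.cnt == false]
34. n3.live = -6  [len(B₀.depth) - 8]
35. n18.tag = false  [false]
36. n18.live = 26  [(if B.env then B.live else c.sig) - 4]
37. n18.fin = 11  [c.sig * -1 + 41]
38. n19.cnt = true  [A.live == 26]
39. n19.depth = "vy"  ["vy"]
40. n20.tag = false  [B.cnt == false]
41. n20.live = 30  [len(B.depth) + 28]
42. n20.fin = -7  [len(B.depth) - 9]
43. n21.cnt = false  [terminal]
44. n22.cnt = false  [terminal]
45. n20.lim = 8  [A.fin * 2 + 22]
46. n23.sig = 12  [terminal]
47. n19.env = true  [A.lim > 7]
48. n19.live = 4  [c.sig - 8]
49. n18.lim = 9  [B.live * 3 - 3]
50. n1.acc = 15  [A.lim + 6]
51. n1.depth = 8  [c.sig + B.live - 16]
52. n0.acc = -8  [-8]
53. n0.depth = 18  [S₁.acc * -2 + 48]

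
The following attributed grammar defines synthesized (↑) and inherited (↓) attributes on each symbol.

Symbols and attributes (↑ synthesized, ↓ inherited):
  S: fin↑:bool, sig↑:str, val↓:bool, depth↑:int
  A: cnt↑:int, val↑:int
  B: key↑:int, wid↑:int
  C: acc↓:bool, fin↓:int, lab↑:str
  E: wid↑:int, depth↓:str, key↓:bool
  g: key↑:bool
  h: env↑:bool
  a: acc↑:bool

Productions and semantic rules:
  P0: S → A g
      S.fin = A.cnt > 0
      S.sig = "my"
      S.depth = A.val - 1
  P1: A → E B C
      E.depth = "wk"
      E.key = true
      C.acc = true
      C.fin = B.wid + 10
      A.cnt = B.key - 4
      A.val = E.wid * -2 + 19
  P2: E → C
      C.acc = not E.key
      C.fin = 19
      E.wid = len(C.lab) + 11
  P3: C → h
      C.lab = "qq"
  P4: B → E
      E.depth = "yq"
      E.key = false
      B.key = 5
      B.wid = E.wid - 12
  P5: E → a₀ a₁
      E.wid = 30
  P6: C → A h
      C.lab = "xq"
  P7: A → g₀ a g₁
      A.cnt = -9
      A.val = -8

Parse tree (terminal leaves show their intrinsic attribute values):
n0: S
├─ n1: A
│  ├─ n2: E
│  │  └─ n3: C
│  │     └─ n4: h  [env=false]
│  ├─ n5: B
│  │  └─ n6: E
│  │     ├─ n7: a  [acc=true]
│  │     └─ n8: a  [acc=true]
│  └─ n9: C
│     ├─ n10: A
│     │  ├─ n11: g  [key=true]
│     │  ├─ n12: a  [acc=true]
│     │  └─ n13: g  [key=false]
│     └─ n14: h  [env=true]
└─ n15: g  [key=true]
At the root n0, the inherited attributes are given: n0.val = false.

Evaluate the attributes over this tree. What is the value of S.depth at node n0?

-8

1. n0.val = false  [given at root]
2. n2.depth = "wk"  ["wk"]
3. n2.key = true  [true]
4. n3.acc = false  [not E.key]
5. n3.fin = 19  [19]
6. n4.env = false  [terminal]
7. n3.lab = "qq"  ["qq"]
8. n2.wid = 13  [len(C.lab) + 11]
9. n6.depth = "yq"  ["yq"]
10. n6.key = false  [false]
11. n7.acc = true  [terminal]
12. n8.acc = true  [terminal]
13. n6.wid = 30  [30]
14. n5.key = 5  [5]
15. n5.wid = 18  [E.wid - 12]
16. n9.acc = true  [true]
17. n9.fin = 28  [B.wid + 10]
18. n11.key = true  [terminal]
19. n12.acc = true  [terminal]
20. n13.key = false  [terminal]
21. n10.cnt = -9  [-9]
22. n10.val = -8  [-8]
23. n14.env = true  [terminal]
24. n9.lab = "xq"  ["xq"]
25. n1.cnt = 1  [B.key - 4]
26. n1.val = -7  [E.wid * -2 + 19]
27. n15.key = true  [terminal]
28. n0.fin = true  [A.cnt > 0]
29. n0.sig = "my"  ["my"]
30. n0.depth = -8  [A.val - 1]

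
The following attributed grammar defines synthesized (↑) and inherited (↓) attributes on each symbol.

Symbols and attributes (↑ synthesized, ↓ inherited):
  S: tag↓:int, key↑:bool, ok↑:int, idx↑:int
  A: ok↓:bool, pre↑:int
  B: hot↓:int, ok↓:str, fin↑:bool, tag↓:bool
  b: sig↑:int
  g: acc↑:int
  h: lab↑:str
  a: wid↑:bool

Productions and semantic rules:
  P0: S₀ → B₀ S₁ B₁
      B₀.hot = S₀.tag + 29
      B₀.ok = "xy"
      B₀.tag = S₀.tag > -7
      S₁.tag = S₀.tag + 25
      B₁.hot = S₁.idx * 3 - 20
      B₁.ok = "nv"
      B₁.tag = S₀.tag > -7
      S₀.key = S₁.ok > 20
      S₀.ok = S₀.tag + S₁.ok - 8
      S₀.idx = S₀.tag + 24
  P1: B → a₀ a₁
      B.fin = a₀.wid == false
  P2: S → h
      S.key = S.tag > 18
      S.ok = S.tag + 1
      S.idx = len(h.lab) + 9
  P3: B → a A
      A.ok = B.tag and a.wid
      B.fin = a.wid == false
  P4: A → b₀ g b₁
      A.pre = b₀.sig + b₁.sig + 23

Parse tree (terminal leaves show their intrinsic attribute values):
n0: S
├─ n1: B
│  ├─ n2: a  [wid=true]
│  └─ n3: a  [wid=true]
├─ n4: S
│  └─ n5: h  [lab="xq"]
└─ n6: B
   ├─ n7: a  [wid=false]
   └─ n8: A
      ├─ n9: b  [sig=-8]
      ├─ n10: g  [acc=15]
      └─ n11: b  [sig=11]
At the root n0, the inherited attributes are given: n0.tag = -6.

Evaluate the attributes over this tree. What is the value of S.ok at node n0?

1. n0.tag = -6  [given at root]
2. n1.hot = 23  [S₀.tag + 29]
3. n1.ok = "xy"  ["xy"]
4. n1.tag = true  [S₀.tag > -7]
5. n2.wid = true  [terminal]
6. n3.wid = true  [terminal]
7. n1.fin = false  [a₀.wid == false]
8. n4.tag = 19  [S₀.tag + 25]
9. n5.lab = "xq"  [terminal]
10. n4.key = true  [S.tag > 18]
11. n4.ok = 20  [S.tag + 1]
12. n4.idx = 11  [len(h.lab) + 9]
13. n6.hot = 13  [S₁.idx * 3 - 20]
14. n6.ok = "nv"  ["nv"]
15. n6.tag = true  [S₀.tag > -7]
16. n7.wid = false  [terminal]
17. n8.ok = false  [B.tag and a.wid]
18. n9.sig = -8  [terminal]
19. n10.acc = 15  [terminal]
20. n11.sig = 11  [terminal]
21. n8.pre = 26  [b₀.sig + b₁.sig + 23]
22. n6.fin = true  [a.wid == false]
23. n0.key = false  [S₁.ok > 20]
24. n0.ok = 6  [S₀.tag + S₁.ok - 8]
25. n0.idx = 18  [S₀.tag + 24]

6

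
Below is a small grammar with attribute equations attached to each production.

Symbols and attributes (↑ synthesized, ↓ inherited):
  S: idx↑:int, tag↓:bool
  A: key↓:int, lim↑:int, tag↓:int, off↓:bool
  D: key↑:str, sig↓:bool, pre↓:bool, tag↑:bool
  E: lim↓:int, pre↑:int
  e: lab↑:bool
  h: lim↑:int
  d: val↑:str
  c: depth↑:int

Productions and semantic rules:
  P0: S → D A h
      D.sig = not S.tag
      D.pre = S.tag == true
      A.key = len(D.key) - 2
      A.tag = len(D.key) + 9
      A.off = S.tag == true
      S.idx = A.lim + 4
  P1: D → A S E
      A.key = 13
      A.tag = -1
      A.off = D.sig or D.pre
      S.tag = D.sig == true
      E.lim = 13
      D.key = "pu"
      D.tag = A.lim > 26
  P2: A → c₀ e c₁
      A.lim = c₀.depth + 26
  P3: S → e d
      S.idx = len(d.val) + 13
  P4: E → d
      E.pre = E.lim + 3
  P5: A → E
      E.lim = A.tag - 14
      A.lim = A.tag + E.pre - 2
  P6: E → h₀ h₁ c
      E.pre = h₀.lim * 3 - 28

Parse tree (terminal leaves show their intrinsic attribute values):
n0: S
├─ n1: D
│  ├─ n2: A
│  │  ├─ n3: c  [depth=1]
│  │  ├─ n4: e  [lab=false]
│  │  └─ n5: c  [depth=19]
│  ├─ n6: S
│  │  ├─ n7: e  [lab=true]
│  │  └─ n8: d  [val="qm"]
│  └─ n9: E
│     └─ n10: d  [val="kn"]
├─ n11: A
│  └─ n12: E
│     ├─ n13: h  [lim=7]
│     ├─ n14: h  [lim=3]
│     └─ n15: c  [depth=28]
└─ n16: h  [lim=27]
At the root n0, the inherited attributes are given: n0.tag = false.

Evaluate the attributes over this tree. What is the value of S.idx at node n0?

1. n0.tag = false  [given at root]
2. n1.sig = true  [not S.tag]
3. n1.pre = false  [S.tag == true]
4. n2.key = 13  [13]
5. n2.tag = -1  [-1]
6. n2.off = true  [D.sig or D.pre]
7. n3.depth = 1  [terminal]
8. n4.lab = false  [terminal]
9. n5.depth = 19  [terminal]
10. n2.lim = 27  [c₀.depth + 26]
11. n6.tag = true  [D.sig == true]
12. n7.lab = true  [terminal]
13. n8.val = "qm"  [terminal]
14. n6.idx = 15  [len(d.val) + 13]
15. n9.lim = 13  [13]
16. n10.val = "kn"  [terminal]
17. n9.pre = 16  [E.lim + 3]
18. n1.key = "pu"  ["pu"]
19. n1.tag = true  [A.lim > 26]
20. n11.key = 0  [len(D.key) - 2]
21. n11.tag = 11  [len(D.key) + 9]
22. n11.off = false  [S.tag == true]
23. n12.lim = -3  [A.tag - 14]
24. n13.lim = 7  [terminal]
25. n14.lim = 3  [terminal]
26. n15.depth = 28  [terminal]
27. n12.pre = -7  [h₀.lim * 3 - 28]
28. n11.lim = 2  [A.tag + E.pre - 2]
29. n16.lim = 27  [terminal]
30. n0.idx = 6  [A.lim + 4]

6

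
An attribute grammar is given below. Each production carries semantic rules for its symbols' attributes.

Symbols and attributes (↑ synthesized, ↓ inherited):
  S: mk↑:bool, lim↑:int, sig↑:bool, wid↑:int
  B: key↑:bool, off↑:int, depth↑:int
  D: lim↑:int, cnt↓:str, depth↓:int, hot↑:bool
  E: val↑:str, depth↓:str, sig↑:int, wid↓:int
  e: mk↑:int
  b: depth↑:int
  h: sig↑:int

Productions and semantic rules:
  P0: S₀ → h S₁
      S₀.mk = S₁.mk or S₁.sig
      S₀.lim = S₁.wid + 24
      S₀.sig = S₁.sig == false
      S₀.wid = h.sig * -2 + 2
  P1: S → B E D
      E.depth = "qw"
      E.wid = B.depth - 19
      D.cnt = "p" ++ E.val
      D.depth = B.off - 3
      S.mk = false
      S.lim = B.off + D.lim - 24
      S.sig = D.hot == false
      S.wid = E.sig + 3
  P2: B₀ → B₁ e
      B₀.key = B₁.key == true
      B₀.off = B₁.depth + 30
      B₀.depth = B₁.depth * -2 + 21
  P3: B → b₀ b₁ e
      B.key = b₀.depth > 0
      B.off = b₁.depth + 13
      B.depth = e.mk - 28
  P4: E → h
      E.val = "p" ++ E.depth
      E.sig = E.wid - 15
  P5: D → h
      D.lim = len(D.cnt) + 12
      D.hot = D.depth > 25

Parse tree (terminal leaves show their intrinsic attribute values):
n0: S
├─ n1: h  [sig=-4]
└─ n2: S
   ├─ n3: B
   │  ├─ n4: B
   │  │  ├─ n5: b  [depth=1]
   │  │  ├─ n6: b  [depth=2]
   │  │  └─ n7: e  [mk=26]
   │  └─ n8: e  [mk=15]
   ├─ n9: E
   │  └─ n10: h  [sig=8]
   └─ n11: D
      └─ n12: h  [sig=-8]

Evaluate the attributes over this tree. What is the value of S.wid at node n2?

-6

1. n1.sig = -4  [terminal]
2. n5.depth = 1  [terminal]
3. n6.depth = 2  [terminal]
4. n7.mk = 26  [terminal]
5. n4.key = true  [b₀.depth > 0]
6. n4.off = 15  [b₁.depth + 13]
7. n4.depth = -2  [e.mk - 28]
8. n8.mk = 15  [terminal]
9. n3.key = true  [B₁.key == true]
10. n3.off = 28  [B₁.depth + 30]
11. n3.depth = 25  [B₁.depth * -2 + 21]
12. n9.depth = "qw"  ["qw"]
13. n9.wid = 6  [B.depth - 19]
14. n10.sig = 8  [terminal]
15. n9.val = "pqw"  ["p" ++ E.depth]
16. n9.sig = -9  [E.wid - 15]
17. n11.cnt = "ppqw"  ["p" ++ E.val]
18. n11.depth = 25  [B.off - 3]
19. n12.sig = -8  [terminal]
20. n11.lim = 16  [len(D.cnt) + 12]
21. n11.hot = false  [D.depth > 25]
22. n2.mk = false  [false]
23. n2.lim = 20  [B.off + D.lim - 24]
24. n2.sig = true  [D.hot == false]
25. n2.wid = -6  [E.sig + 3]
26. n0.mk = true  [S₁.mk or S₁.sig]
27. n0.lim = 18  [S₁.wid + 24]
28. n0.sig = false  [S₁.sig == false]
29. n0.wid = 10  [h.sig * -2 + 2]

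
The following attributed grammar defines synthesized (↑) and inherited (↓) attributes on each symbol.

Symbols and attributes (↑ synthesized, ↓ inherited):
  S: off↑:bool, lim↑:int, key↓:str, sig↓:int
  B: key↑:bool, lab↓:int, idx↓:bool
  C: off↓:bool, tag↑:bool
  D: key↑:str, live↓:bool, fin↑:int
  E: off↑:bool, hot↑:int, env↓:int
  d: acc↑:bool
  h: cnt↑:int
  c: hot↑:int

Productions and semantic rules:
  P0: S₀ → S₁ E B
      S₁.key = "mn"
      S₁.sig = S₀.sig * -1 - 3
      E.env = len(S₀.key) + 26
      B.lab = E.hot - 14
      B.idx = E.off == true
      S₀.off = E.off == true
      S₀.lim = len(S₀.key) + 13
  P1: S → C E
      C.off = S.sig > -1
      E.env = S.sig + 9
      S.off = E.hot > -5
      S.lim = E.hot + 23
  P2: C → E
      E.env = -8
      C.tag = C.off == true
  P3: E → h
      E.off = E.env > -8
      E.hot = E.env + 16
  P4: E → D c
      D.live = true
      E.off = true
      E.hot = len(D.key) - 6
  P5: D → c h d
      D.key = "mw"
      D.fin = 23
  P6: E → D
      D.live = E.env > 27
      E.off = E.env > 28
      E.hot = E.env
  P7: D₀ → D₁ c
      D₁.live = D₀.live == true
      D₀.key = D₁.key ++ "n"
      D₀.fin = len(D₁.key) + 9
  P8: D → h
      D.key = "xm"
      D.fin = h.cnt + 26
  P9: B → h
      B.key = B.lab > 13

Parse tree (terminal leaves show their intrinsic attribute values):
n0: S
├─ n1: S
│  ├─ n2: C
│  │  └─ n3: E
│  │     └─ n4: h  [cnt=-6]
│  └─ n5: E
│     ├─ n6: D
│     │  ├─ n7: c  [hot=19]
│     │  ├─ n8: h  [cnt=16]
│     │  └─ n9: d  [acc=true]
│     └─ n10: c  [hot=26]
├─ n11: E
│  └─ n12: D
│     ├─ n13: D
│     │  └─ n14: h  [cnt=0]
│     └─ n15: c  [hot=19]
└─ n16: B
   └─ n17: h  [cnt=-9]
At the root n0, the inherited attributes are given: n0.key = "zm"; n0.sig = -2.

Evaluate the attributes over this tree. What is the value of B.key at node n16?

1. n0.key = "zm"  [given at root]
2. n0.sig = -2  [given at root]
3. n1.key = "mn"  ["mn"]
4. n1.sig = -1  [S₀.sig * -1 - 3]
5. n2.off = false  [S.sig > -1]
6. n3.env = -8  [-8]
7. n4.cnt = -6  [terminal]
8. n3.off = false  [E.env > -8]
9. n3.hot = 8  [E.env + 16]
10. n2.tag = false  [C.off == true]
11. n5.env = 8  [S.sig + 9]
12. n6.live = true  [true]
13. n7.hot = 19  [terminal]
14. n8.cnt = 16  [terminal]
15. n9.acc = true  [terminal]
16. n6.key = "mw"  ["mw"]
17. n6.fin = 23  [23]
18. n10.hot = 26  [terminal]
19. n5.off = true  [true]
20. n5.hot = -4  [len(D.key) - 6]
21. n1.off = true  [E.hot > -5]
22. n1.lim = 19  [E.hot + 23]
23. n11.env = 28  [len(S₀.key) + 26]
24. n12.live = true  [E.env > 27]
25. n13.live = true  [D₀.live == true]
26. n14.cnt = 0  [terminal]
27. n13.key = "xm"  ["xm"]
28. n13.fin = 26  [h.cnt + 26]
29. n15.hot = 19  [terminal]
30. n12.key = "xmn"  [D₁.key ++ "n"]
31. n12.fin = 11  [len(D₁.key) + 9]
32. n11.off = false  [E.env > 28]
33. n11.hot = 28  [E.env]
34. n16.lab = 14  [E.hot - 14]
35. n16.idx = false  [E.off == true]
36. n17.cnt = -9  [terminal]
37. n16.key = true  [B.lab > 13]
38. n0.off = false  [E.off == true]
39. n0.lim = 15  [len(S₀.key) + 13]

true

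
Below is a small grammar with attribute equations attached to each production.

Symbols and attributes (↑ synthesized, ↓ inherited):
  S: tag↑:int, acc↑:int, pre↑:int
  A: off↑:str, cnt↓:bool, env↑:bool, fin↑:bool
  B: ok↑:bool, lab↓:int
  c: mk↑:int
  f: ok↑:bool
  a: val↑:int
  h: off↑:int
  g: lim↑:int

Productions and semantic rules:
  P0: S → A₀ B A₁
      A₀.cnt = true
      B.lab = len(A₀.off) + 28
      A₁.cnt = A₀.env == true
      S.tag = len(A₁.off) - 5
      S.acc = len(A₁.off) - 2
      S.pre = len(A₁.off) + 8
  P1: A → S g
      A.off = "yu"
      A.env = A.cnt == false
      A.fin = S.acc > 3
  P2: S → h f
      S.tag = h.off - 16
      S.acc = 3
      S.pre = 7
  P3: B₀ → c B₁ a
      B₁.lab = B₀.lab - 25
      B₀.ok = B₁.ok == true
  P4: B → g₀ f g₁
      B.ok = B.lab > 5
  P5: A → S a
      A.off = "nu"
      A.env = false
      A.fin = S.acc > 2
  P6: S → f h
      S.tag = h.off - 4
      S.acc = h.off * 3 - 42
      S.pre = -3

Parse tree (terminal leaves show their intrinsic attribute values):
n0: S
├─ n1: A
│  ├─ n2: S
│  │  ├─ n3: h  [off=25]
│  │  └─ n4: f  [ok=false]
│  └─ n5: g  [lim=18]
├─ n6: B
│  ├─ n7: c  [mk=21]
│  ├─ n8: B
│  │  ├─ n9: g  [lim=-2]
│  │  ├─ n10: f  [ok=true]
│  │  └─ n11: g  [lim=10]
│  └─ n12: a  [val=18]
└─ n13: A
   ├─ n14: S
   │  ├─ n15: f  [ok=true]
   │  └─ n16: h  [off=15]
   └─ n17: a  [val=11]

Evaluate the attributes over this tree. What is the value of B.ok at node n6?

1. n1.cnt = true  [true]
2. n3.off = 25  [terminal]
3. n4.ok = false  [terminal]
4. n2.tag = 9  [h.off - 16]
5. n2.acc = 3  [3]
6. n2.pre = 7  [7]
7. n5.lim = 18  [terminal]
8. n1.off = "yu"  ["yu"]
9. n1.env = false  [A.cnt == false]
10. n1.fin = false  [S.acc > 3]
11. n6.lab = 30  [len(A₀.off) + 28]
12. n7.mk = 21  [terminal]
13. n8.lab = 5  [B₀.lab - 25]
14. n9.lim = -2  [terminal]
15. n10.ok = true  [terminal]
16. n11.lim = 10  [terminal]
17. n8.ok = false  [B.lab > 5]
18. n12.val = 18  [terminal]
19. n6.ok = false  [B₁.ok == true]
20. n13.cnt = false  [A₀.env == true]
21. n15.ok = true  [terminal]
22. n16.off = 15  [terminal]
23. n14.tag = 11  [h.off - 4]
24. n14.acc = 3  [h.off * 3 - 42]
25. n14.pre = -3  [-3]
26. n17.val = 11  [terminal]
27. n13.off = "nu"  ["nu"]
28. n13.env = false  [false]
29. n13.fin = true  [S.acc > 2]
30. n0.tag = -3  [len(A₁.off) - 5]
31. n0.acc = 0  [len(A₁.off) - 2]
32. n0.pre = 10  [len(A₁.off) + 8]

false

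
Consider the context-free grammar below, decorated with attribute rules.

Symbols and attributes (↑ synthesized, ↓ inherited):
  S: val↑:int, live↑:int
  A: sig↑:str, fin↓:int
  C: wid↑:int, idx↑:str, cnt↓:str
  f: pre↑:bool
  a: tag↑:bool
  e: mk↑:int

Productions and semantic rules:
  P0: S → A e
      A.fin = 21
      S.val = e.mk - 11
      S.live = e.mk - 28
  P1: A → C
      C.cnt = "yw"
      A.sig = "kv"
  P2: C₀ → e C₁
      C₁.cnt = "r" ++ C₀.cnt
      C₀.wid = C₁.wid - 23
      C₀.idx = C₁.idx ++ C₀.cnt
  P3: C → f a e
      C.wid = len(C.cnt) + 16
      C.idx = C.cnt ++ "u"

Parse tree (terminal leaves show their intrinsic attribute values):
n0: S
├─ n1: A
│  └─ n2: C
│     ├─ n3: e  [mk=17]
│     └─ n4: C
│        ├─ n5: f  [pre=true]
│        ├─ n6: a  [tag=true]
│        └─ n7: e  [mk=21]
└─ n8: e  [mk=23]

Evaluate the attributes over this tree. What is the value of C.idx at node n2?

1. n1.fin = 21  [21]
2. n2.cnt = "yw"  ["yw"]
3. n3.mk = 17  [terminal]
4. n4.cnt = "ryw"  ["r" ++ C₀.cnt]
5. n5.pre = true  [terminal]
6. n6.tag = true  [terminal]
7. n7.mk = 21  [terminal]
8. n4.wid = 19  [len(C.cnt) + 16]
9. n4.idx = "rywu"  [C.cnt ++ "u"]
10. n2.wid = -4  [C₁.wid - 23]
11. n2.idx = "rywuyw"  [C₁.idx ++ C₀.cnt]
12. n1.sig = "kv"  ["kv"]
13. n8.mk = 23  [terminal]
14. n0.val = 12  [e.mk - 11]
15. n0.live = -5  [e.mk - 28]

"rywuyw"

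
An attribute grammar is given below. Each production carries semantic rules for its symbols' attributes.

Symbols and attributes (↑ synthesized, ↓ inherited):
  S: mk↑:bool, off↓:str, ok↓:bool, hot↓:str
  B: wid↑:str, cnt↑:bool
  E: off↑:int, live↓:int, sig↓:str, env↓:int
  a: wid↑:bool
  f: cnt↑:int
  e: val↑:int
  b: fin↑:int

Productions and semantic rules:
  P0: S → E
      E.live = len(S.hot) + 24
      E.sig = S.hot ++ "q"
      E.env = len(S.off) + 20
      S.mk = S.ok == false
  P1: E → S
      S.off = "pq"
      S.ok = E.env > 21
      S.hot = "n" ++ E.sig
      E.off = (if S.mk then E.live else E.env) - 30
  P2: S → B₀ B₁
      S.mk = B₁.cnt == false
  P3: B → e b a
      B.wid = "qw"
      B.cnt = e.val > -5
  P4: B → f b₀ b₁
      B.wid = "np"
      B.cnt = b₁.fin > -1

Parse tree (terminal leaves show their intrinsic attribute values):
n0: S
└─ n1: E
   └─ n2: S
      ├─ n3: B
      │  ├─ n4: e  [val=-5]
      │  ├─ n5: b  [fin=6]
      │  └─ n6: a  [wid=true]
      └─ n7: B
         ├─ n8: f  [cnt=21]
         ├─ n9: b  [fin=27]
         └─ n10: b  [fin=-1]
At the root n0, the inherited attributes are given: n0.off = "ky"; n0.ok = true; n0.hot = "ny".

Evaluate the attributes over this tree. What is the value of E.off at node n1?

1. n0.off = "ky"  [given at root]
2. n0.ok = true  [given at root]
3. n0.hot = "ny"  [given at root]
4. n1.live = 26  [len(S.hot) + 24]
5. n1.sig = "nyq"  [S.hot ++ "q"]
6. n1.env = 22  [len(S.off) + 20]
7. n2.off = "pq"  ["pq"]
8. n2.ok = true  [E.env > 21]
9. n2.hot = "nnyq"  ["n" ++ E.sig]
10. n4.val = -5  [terminal]
11. n5.fin = 6  [terminal]
12. n6.wid = true  [terminal]
13. n3.wid = "qw"  ["qw"]
14. n3.cnt = false  [e.val > -5]
15. n8.cnt = 21  [terminal]
16. n9.fin = 27  [terminal]
17. n10.fin = -1  [terminal]
18. n7.wid = "np"  ["np"]
19. n7.cnt = false  [b₁.fin > -1]
20. n2.mk = true  [B₁.cnt == false]
21. n1.off = -4  [(if S.mk then E.live else E.env) - 30]
22. n0.mk = false  [S.ok == false]

-4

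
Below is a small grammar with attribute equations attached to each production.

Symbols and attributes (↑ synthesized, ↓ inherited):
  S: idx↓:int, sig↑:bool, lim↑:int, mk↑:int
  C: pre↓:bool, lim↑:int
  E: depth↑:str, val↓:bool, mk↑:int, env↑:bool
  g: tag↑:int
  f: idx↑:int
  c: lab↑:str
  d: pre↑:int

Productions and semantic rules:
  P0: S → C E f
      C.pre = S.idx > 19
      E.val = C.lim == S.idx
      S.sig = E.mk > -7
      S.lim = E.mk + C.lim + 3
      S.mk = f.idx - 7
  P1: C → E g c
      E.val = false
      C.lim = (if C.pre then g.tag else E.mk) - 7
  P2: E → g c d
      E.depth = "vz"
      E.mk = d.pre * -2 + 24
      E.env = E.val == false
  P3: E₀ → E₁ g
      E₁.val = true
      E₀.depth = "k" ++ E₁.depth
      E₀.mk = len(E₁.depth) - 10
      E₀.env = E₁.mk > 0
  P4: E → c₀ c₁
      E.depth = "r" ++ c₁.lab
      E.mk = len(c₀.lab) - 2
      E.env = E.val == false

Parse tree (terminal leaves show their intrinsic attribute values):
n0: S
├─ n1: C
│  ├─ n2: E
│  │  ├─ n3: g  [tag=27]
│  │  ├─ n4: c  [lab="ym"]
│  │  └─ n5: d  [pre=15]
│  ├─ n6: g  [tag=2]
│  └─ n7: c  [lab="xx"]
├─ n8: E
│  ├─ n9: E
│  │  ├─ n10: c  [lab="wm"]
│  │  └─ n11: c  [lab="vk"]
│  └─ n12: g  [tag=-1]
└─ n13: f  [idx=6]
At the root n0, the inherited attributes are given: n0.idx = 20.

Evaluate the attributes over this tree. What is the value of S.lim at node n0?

-9

1. n0.idx = 20  [given at root]
2. n1.pre = true  [S.idx > 19]
3. n2.val = false  [false]
4. n3.tag = 27  [terminal]
5. n4.lab = "ym"  [terminal]
6. n5.pre = 15  [terminal]
7. n2.depth = "vz"  ["vz"]
8. n2.mk = -6  [d.pre * -2 + 24]
9. n2.env = true  [E.val == false]
10. n6.tag = 2  [terminal]
11. n7.lab = "xx"  [terminal]
12. n1.lim = -5  [(if C.pre then g.tag else E.mk) - 7]
13. n8.val = false  [C.lim == S.idx]
14. n9.val = true  [true]
15. n10.lab = "wm"  [terminal]
16. n11.lab = "vk"  [terminal]
17. n9.depth = "rvk"  ["r" ++ c₁.lab]
18. n9.mk = 0  [len(c₀.lab) - 2]
19. n9.env = false  [E.val == false]
20. n12.tag = -1  [terminal]
21. n8.depth = "krvk"  ["k" ++ E₁.depth]
22. n8.mk = -7  [len(E₁.depth) - 10]
23. n8.env = false  [E₁.mk > 0]
24. n13.idx = 6  [terminal]
25. n0.sig = false  [E.mk > -7]
26. n0.lim = -9  [E.mk + C.lim + 3]
27. n0.mk = -1  [f.idx - 7]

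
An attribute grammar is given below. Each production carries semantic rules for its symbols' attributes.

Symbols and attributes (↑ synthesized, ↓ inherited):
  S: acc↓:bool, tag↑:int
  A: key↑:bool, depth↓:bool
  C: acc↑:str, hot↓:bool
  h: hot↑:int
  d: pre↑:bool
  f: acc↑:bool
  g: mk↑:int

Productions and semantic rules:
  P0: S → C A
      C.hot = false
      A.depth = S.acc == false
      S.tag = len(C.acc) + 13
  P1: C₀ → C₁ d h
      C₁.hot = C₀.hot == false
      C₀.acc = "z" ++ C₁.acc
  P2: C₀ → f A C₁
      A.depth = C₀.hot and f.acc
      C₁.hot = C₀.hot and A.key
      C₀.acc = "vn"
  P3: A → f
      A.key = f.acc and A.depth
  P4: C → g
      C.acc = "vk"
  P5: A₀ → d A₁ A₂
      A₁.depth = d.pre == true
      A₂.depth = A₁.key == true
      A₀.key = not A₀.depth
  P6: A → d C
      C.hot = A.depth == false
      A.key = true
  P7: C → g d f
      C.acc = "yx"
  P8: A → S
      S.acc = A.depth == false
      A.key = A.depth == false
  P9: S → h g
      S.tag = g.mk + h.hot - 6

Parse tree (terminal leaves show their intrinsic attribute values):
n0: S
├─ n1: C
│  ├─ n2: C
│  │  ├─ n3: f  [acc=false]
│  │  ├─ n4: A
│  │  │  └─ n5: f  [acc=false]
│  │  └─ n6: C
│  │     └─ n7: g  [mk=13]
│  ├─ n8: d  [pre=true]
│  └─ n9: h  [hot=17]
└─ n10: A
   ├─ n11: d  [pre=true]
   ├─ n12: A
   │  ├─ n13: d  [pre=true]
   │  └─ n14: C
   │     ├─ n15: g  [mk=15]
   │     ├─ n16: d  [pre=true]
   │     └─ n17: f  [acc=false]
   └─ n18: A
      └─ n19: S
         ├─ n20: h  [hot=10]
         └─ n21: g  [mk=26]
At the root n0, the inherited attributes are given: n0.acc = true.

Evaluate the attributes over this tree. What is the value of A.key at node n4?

false

1. n0.acc = true  [given at root]
2. n1.hot = false  [false]
3. n2.hot = true  [C₀.hot == false]
4. n3.acc = false  [terminal]
5. n4.depth = false  [C₀.hot and f.acc]
6. n5.acc = false  [terminal]
7. n4.key = false  [f.acc and A.depth]
8. n6.hot = false  [C₀.hot and A.key]
9. n7.mk = 13  [terminal]
10. n6.acc = "vk"  ["vk"]
11. n2.acc = "vn"  ["vn"]
12. n8.pre = true  [terminal]
13. n9.hot = 17  [terminal]
14. n1.acc = "zvn"  ["z" ++ C₁.acc]
15. n10.depth = false  [S.acc == false]
16. n11.pre = true  [terminal]
17. n12.depth = true  [d.pre == true]
18. n13.pre = true  [terminal]
19. n14.hot = false  [A.depth == false]
20. n15.mk = 15  [terminal]
21. n16.pre = true  [terminal]
22. n17.acc = false  [terminal]
23. n14.acc = "yx"  ["yx"]
24. n12.key = true  [true]
25. n18.depth = true  [A₁.key == true]
26. n19.acc = false  [A.depth == false]
27. n20.hot = 10  [terminal]
28. n21.mk = 26  [terminal]
29. n19.tag = 30  [g.mk + h.hot - 6]
30. n18.key = false  [A.depth == false]
31. n10.key = true  [not A₀.depth]
32. n0.tag = 16  [len(C.acc) + 13]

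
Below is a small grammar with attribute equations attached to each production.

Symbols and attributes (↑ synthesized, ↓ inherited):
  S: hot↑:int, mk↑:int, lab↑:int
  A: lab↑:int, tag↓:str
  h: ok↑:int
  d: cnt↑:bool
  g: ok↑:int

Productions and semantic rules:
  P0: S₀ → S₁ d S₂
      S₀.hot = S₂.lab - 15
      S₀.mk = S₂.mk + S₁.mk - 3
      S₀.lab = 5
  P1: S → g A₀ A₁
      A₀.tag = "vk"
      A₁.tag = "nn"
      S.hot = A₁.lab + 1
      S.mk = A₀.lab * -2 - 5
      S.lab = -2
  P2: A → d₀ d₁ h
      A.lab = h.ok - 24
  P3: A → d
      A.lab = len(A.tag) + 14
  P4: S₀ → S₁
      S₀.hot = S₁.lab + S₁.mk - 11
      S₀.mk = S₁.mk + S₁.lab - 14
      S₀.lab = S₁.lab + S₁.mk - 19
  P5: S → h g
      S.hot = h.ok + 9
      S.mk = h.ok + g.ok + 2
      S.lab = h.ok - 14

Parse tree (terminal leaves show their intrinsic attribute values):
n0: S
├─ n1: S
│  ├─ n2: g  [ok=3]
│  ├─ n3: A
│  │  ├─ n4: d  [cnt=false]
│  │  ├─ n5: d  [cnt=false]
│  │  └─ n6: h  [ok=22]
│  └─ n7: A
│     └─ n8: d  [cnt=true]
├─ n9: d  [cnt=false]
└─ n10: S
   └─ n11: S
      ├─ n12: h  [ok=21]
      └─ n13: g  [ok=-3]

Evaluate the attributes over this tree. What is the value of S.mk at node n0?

9

1. n2.ok = 3  [terminal]
2. n3.tag = "vk"  ["vk"]
3. n4.cnt = false  [terminal]
4. n5.cnt = false  [terminal]
5. n6.ok = 22  [terminal]
6. n3.lab = -2  [h.ok - 24]
7. n7.tag = "nn"  ["nn"]
8. n8.cnt = true  [terminal]
9. n7.lab = 16  [len(A.tag) + 14]
10. n1.hot = 17  [A₁.lab + 1]
11. n1.mk = -1  [A₀.lab * -2 - 5]
12. n1.lab = -2  [-2]
13. n9.cnt = false  [terminal]
14. n12.ok = 21  [terminal]
15. n13.ok = -3  [terminal]
16. n11.hot = 30  [h.ok + 9]
17. n11.mk = 20  [h.ok + g.ok + 2]
18. n11.lab = 7  [h.ok - 14]
19. n10.hot = 16  [S₁.lab + S₁.mk - 11]
20. n10.mk = 13  [S₁.mk + S₁.lab - 14]
21. n10.lab = 8  [S₁.lab + S₁.mk - 19]
22. n0.hot = -7  [S₂.lab - 15]
23. n0.mk = 9  [S₂.mk + S₁.mk - 3]
24. n0.lab = 5  [5]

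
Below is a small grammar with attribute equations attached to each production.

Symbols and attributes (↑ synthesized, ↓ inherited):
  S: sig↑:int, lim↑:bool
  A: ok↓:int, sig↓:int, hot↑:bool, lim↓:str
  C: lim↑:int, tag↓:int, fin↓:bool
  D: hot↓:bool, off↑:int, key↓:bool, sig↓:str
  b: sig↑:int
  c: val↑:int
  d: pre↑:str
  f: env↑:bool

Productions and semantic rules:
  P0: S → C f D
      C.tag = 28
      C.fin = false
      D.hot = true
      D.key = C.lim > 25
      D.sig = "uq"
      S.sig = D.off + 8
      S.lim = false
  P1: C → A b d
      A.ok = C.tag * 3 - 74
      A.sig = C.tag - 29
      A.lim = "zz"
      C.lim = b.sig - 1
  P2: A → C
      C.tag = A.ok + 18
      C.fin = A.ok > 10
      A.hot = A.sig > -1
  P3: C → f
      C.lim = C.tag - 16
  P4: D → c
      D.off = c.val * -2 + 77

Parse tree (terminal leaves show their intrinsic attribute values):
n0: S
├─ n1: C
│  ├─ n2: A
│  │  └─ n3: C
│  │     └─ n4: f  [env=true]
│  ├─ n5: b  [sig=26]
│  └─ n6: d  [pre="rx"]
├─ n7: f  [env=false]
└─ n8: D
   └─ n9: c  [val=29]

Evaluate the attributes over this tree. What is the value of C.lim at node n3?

12

1. n1.tag = 28  [28]
2. n1.fin = false  [false]
3. n2.ok = 10  [C.tag * 3 - 74]
4. n2.sig = -1  [C.tag - 29]
5. n2.lim = "zz"  ["zz"]
6. n3.tag = 28  [A.ok + 18]
7. n3.fin = false  [A.ok > 10]
8. n4.env = true  [terminal]
9. n3.lim = 12  [C.tag - 16]
10. n2.hot = false  [A.sig > -1]
11. n5.sig = 26  [terminal]
12. n6.pre = "rx"  [terminal]
13. n1.lim = 25  [b.sig - 1]
14. n7.env = false  [terminal]
15. n8.hot = true  [true]
16. n8.key = false  [C.lim > 25]
17. n8.sig = "uq"  ["uq"]
18. n9.val = 29  [terminal]
19. n8.off = 19  [c.val * -2 + 77]
20. n0.sig = 27  [D.off + 8]
21. n0.lim = false  [false]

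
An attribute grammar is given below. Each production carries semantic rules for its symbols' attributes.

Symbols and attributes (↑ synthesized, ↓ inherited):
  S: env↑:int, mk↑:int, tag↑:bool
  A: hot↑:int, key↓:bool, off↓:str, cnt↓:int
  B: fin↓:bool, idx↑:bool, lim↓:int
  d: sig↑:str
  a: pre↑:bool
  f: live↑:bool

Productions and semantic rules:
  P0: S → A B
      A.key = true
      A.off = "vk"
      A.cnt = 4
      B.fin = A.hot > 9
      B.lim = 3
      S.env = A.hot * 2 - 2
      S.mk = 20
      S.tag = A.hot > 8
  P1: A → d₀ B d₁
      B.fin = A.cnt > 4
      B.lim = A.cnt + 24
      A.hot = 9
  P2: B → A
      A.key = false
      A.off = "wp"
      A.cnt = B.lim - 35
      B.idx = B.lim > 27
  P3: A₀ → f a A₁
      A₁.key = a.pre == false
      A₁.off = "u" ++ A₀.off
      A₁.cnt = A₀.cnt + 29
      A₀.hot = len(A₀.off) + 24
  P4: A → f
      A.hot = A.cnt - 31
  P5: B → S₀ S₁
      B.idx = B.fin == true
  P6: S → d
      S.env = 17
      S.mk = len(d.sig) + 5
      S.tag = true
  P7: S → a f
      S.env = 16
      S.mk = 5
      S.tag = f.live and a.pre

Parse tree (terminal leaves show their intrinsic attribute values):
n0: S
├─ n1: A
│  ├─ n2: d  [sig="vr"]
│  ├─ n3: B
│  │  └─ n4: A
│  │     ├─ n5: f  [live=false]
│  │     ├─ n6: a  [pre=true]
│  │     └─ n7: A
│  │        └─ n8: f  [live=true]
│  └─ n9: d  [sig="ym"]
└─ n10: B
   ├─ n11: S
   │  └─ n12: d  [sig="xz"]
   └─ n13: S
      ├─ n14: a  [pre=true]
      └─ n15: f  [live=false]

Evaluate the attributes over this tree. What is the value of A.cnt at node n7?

1. n1.key = true  [true]
2. n1.off = "vk"  ["vk"]
3. n1.cnt = 4  [4]
4. n2.sig = "vr"  [terminal]
5. n3.fin = false  [A.cnt > 4]
6. n3.lim = 28  [A.cnt + 24]
7. n4.key = false  [false]
8. n4.off = "wp"  ["wp"]
9. n4.cnt = -7  [B.lim - 35]
10. n5.live = false  [terminal]
11. n6.pre = true  [terminal]
12. n7.key = false  [a.pre == false]
13. n7.off = "uwp"  ["u" ++ A₀.off]
14. n7.cnt = 22  [A₀.cnt + 29]
15. n8.live = true  [terminal]
16. n7.hot = -9  [A.cnt - 31]
17. n4.hot = 26  [len(A₀.off) + 24]
18. n3.idx = true  [B.lim > 27]
19. n9.sig = "ym"  [terminal]
20. n1.hot = 9  [9]
21. n10.fin = false  [A.hot > 9]
22. n10.lim = 3  [3]
23. n12.sig = "xz"  [terminal]
24. n11.env = 17  [17]
25. n11.mk = 7  [len(d.sig) + 5]
26. n11.tag = true  [true]
27. n14.pre = true  [terminal]
28. n15.live = false  [terminal]
29. n13.env = 16  [16]
30. n13.mk = 5  [5]
31. n13.tag = false  [f.live and a.pre]
32. n10.idx = false  [B.fin == true]
33. n0.env = 16  [A.hot * 2 - 2]
34. n0.mk = 20  [20]
35. n0.tag = true  [A.hot > 8]

22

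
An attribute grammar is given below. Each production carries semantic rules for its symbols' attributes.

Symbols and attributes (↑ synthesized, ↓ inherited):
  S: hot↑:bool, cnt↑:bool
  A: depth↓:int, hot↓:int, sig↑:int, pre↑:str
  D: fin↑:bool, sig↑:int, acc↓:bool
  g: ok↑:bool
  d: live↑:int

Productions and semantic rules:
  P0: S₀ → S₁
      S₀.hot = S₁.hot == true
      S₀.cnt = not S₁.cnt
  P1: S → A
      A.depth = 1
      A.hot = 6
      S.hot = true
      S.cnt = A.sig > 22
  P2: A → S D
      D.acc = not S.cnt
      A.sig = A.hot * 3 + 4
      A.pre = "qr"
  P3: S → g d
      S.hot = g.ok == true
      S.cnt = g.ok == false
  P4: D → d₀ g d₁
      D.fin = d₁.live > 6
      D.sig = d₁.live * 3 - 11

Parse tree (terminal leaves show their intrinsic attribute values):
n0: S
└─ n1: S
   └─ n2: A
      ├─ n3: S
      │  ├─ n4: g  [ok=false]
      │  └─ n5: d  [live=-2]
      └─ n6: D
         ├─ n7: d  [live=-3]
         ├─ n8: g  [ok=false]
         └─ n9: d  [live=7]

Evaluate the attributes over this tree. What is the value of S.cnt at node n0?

true

1. n2.depth = 1  [1]
2. n2.hot = 6  [6]
3. n4.ok = false  [terminal]
4. n5.live = -2  [terminal]
5. n3.hot = false  [g.ok == true]
6. n3.cnt = true  [g.ok == false]
7. n6.acc = false  [not S.cnt]
8. n7.live = -3  [terminal]
9. n8.ok = false  [terminal]
10. n9.live = 7  [terminal]
11. n6.fin = true  [d₁.live > 6]
12. n6.sig = 10  [d₁.live * 3 - 11]
13. n2.sig = 22  [A.hot * 3 + 4]
14. n2.pre = "qr"  ["qr"]
15. n1.hot = true  [true]
16. n1.cnt = false  [A.sig > 22]
17. n0.hot = true  [S₁.hot == true]
18. n0.cnt = true  [not S₁.cnt]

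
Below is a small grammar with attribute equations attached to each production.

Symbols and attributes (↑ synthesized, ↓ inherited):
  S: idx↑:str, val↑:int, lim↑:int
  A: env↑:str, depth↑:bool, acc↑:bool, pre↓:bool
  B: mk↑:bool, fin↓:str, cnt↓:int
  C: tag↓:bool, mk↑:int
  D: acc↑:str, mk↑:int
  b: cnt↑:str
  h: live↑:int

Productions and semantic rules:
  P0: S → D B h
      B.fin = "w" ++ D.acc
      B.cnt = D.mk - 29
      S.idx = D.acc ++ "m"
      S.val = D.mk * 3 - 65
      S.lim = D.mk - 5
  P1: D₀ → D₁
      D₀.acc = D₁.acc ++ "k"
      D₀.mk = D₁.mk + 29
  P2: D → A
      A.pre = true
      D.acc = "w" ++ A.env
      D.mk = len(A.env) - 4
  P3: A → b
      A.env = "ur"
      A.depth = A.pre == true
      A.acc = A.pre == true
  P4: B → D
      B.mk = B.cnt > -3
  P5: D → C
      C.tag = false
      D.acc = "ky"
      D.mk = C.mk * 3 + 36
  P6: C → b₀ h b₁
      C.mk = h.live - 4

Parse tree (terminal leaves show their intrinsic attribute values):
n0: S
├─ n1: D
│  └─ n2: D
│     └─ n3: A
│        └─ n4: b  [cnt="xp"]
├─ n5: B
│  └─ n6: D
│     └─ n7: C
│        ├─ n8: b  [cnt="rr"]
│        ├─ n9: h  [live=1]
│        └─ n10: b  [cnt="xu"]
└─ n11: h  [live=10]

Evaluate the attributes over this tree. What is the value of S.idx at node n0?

1. n3.pre = true  [true]
2. n4.cnt = "xp"  [terminal]
3. n3.env = "ur"  ["ur"]
4. n3.depth = true  [A.pre == true]
5. n3.acc = true  [A.pre == true]
6. n2.acc = "wur"  ["w" ++ A.env]
7. n2.mk = -2  [len(A.env) - 4]
8. n1.acc = "wurk"  [D₁.acc ++ "k"]
9. n1.mk = 27  [D₁.mk + 29]
10. n5.fin = "wwurk"  ["w" ++ D.acc]
11. n5.cnt = -2  [D.mk - 29]
12. n7.tag = false  [false]
13. n8.cnt = "rr"  [terminal]
14. n9.live = 1  [terminal]
15. n10.cnt = "xu"  [terminal]
16. n7.mk = -3  [h.live - 4]
17. n6.acc = "ky"  ["ky"]
18. n6.mk = 27  [C.mk * 3 + 36]
19. n5.mk = true  [B.cnt > -3]
20. n11.live = 10  [terminal]
21. n0.idx = "wurkm"  [D.acc ++ "m"]
22. n0.val = 16  [D.mk * 3 - 65]
23. n0.lim = 22  [D.mk - 5]

"wurkm"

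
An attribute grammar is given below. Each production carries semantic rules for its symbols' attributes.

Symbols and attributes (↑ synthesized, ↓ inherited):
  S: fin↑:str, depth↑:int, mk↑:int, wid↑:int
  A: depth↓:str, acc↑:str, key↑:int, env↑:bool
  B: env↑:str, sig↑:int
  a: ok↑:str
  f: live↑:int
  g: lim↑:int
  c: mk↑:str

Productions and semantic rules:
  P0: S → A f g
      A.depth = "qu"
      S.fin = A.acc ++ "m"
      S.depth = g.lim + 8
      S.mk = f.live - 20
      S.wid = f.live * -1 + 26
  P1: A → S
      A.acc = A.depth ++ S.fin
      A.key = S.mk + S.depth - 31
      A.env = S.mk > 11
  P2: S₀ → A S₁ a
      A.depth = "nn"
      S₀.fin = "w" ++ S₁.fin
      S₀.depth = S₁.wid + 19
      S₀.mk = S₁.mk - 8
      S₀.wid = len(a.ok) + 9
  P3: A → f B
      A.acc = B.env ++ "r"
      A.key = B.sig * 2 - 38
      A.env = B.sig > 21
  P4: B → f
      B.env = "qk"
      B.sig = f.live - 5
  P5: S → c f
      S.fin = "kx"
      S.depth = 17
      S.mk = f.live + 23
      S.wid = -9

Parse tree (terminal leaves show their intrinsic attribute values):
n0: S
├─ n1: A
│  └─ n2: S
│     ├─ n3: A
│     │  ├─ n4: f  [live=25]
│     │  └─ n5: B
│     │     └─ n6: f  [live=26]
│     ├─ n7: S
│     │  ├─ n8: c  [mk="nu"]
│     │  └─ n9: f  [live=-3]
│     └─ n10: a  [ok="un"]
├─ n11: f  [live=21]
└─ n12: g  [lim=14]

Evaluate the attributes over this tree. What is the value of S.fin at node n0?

1. n1.depth = "qu"  ["qu"]
2. n3.depth = "nn"  ["nn"]
3. n4.live = 25  [terminal]
4. n6.live = 26  [terminal]
5. n5.env = "qk"  ["qk"]
6. n5.sig = 21  [f.live - 5]
7. n3.acc = "qkr"  [B.env ++ "r"]
8. n3.key = 4  [B.sig * 2 - 38]
9. n3.env = false  [B.sig > 21]
10. n8.mk = "nu"  [terminal]
11. n9.live = -3  [terminal]
12. n7.fin = "kx"  ["kx"]
13. n7.depth = 17  [17]
14. n7.mk = 20  [f.live + 23]
15. n7.wid = -9  [-9]
16. n10.ok = "un"  [terminal]
17. n2.fin = "wkx"  ["w" ++ S₁.fin]
18. n2.depth = 10  [S₁.wid + 19]
19. n2.mk = 12  [S₁.mk - 8]
20. n2.wid = 11  [len(a.ok) + 9]
21. n1.acc = "quwkx"  [A.depth ++ S.fin]
22. n1.key = -9  [S.mk + S.depth - 31]
23. n1.env = true  [S.mk > 11]
24. n11.live = 21  [terminal]
25. n12.lim = 14  [terminal]
26. n0.fin = "quwkxm"  [A.acc ++ "m"]
27. n0.depth = 22  [g.lim + 8]
28. n0.mk = 1  [f.live - 20]
29. n0.wid = 5  [f.live * -1 + 26]

"quwkxm"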